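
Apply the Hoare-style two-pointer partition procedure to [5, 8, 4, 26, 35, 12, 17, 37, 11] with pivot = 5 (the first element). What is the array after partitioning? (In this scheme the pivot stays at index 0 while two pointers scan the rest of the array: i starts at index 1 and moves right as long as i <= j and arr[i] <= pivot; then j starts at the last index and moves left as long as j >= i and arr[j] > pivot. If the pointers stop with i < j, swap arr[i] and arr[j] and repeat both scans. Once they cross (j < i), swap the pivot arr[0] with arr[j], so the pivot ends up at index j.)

Hoare-style two-pointer partition with pivot = 5:

Initial array: [5, 8, 4, 26, 35, 12, 17, 37, 11]

Pointers start at i = 1, j = 8.
i stops at index 1 (arr[1]=8 > 5), j stops at index 2 (arr[2]=4 <= 5): swap arr[1] and arr[2], array becomes [5, 4, 8, 26, 35, 12, 17, 37, 11]
i ends at 2, j ends at 1: the pointers have crossed (j < i), so scanning stops.

Swap pivot arr[0] with arr[1] to place pivot at position 1: [4, 5, 8, 26, 35, 12, 17, 37, 11]
Pivot position: 1

After partitioning with pivot 5, the array becomes [4, 5, 8, 26, 35, 12, 17, 37, 11]. The pivot is placed at index 1. All elements to the left of the pivot are <= 5, and all elements to the right are > 5.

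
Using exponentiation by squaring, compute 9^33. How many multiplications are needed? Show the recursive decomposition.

Computing 9^33 by squaring (build up from 9^1; each line after the first costs one multiplication):

9^1 = 9
9^2 = (9^1)^2 = 9^2 = 81
9^4 = (9^2)^2 = 81^2 = 6561
9^8 = (9^4)^2 = 6561^2 = 43046721
9^16 = (9^8)^2 = 43046721^2 = 1853020188851841
9^32 = (9^16)^2 = 1853020188851841^2 = 3433683820292512484657849089281
9^33 = 9 * 9^32 = 9 * 3433683820292512484657849089281 = 30903154382632612361920641803529

Result: 30903154382632612361920641803529
Multiplications needed: 6 (6 lines after 9^1)

9^33 = 30903154382632612361920641803529. Using exponentiation by squaring, this requires 6 multiplications. The key idea: if the exponent is even, square the half-power; if odd, multiply by the base once.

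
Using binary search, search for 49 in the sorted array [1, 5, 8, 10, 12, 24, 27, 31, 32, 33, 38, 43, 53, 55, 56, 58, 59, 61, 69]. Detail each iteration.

Binary search for 49 in [1, 5, 8, 10, 12, 24, 27, 31, 32, 33, 38, 43, 53, 55, 56, 58, 59, 61, 69]:

lo=0, hi=18, mid=9, arr[mid]=33 -> 33 < 49, search right half
lo=10, hi=18, mid=14, arr[mid]=56 -> 56 > 49, search left half
lo=10, hi=13, mid=11, arr[mid]=43 -> 43 < 49, search right half
lo=12, hi=13, mid=12, arr[mid]=53 -> 53 > 49, search left half
lo=12 > hi=11, target 49 not found

Binary search determines that 49 is not in the array after 4 comparisons. The search space was exhausted without finding the target.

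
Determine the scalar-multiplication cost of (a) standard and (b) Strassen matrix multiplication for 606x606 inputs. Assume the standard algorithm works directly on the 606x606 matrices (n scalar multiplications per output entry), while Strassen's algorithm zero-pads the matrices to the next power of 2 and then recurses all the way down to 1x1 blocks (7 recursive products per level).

Matrix multiplication for 606x606 matrices:

Strassen's algorithm requires power-of-2 dimensions. Pad 606x606 to 1024x1024 (next power of 2).

Standard algorithm: 606^3 = 222545016 multiplications
Strassen's algorithm: 7^(log2(1024)) = 7^10 = 282475249 multiplications
Difference: 222545016 - 282475249 = -59930233 (Strassen uses MORE here due to padding overhead — for small or just-over-power-of-2 n, padding can outweigh the per-level savings)

Standard: 222545016 multiplications (606^3). Strassen: 282475249 multiplications (7^10, after padding to 1024x1024). Strassen reduces 8 recursive multiplications to 7 at each level.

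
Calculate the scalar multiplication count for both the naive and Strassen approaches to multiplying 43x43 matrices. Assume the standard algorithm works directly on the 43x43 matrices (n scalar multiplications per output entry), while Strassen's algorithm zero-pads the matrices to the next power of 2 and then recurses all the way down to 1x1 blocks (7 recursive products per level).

Matrix multiplication for 43x43 matrices:

Strassen's algorithm requires power-of-2 dimensions. Pad 43x43 to 64x64 (next power of 2).

Standard algorithm: 43^3 = 79507 multiplications
Strassen's algorithm: 7^(log2(64)) = 7^6 = 117649 multiplications
Difference: 79507 - 117649 = -38142 (Strassen uses MORE here due to padding overhead — for small or just-over-power-of-2 n, padding can outweigh the per-level savings)

Standard: 79507 multiplications (43^3). Strassen: 117649 multiplications (7^6, after padding to 64x64). Strassen reduces 8 recursive multiplications to 7 at each level.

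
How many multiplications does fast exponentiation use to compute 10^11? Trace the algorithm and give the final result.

Computing 10^11 by squaring (build up from 10^1; each line after the first costs one multiplication):

10^1 = 10
10^2 = (10^1)^2 = 10^2 = 100
10^4 = (10^2)^2 = 100^2 = 10000
10^5 = 10 * 10^4 = 10 * 10000 = 100000
10^10 = (10^5)^2 = 100000^2 = 10000000000
10^11 = 10 * 10^10 = 10 * 10000000000 = 100000000000

Result: 100000000000
Multiplications needed: 5 (5 lines after 10^1)

10^11 = 100000000000. Using exponentiation by squaring, this requires 5 multiplications. The key idea: if the exponent is even, square the half-power; if odd, multiply by the base once.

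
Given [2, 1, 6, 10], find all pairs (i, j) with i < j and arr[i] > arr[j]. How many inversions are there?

Finding inversions in [2, 1, 6, 10]:

(0, 1): arr[0]=2 > arr[1]=1

Total inversions: 1

The array has 1 inversion(s): (0,1). Each pair (i,j) satisfies i < j and arr[i] > arr[j].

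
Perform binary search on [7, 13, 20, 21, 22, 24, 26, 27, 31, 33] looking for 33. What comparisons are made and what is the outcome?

Binary search for 33 in [7, 13, 20, 21, 22, 24, 26, 27, 31, 33]:

lo=0, hi=9, mid=4, arr[mid]=22 -> 22 < 33, search right half
lo=5, hi=9, mid=7, arr[mid]=27 -> 27 < 33, search right half
lo=8, hi=9, mid=8, arr[mid]=31 -> 31 < 33, search right half
lo=9, hi=9, mid=9, arr[mid]=33 -> Found target at index 9!

Binary search finds 33 at index 9 after 4 comparisons. The search repeatedly halves the search space by comparing with the middle element.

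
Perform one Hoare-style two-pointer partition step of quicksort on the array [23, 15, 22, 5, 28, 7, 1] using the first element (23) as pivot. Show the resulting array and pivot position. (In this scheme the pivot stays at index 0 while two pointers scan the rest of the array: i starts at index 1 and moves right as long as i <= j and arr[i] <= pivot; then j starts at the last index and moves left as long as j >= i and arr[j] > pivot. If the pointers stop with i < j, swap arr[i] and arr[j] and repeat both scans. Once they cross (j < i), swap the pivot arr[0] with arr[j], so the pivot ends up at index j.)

Hoare-style two-pointer partition with pivot = 23:

Initial array: [23, 15, 22, 5, 28, 7, 1]

Pointers start at i = 1, j = 6.
i stops at index 4 (arr[4]=28 > 23), j stops at index 6 (arr[6]=1 <= 23): swap arr[4] and arr[6], array becomes [23, 15, 22, 5, 1, 7, 28]
i ends at 6, j ends at 5: the pointers have crossed (j < i), so scanning stops.

Swap pivot arr[0] with arr[5] to place pivot at position 5: [7, 15, 22, 5, 1, 23, 28]
Pivot position: 5

After partitioning with pivot 23, the array becomes [7, 15, 22, 5, 1, 23, 28]. The pivot is placed at index 5. All elements to the left of the pivot are <= 23, and all elements to the right are > 23.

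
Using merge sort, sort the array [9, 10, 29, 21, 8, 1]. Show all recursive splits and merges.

Merge sort trace:

Split: [9, 10, 29, 21, 8, 1] -> [9, 10, 29] and [21, 8, 1]
  Split: [9, 10, 29] -> [9] and [10, 29]
    Split: [10, 29] -> [10] and [29]
    Merge: [10] + [29] -> [10, 29]
  Merge: [9] + [10, 29] -> [9, 10, 29]
  Split: [21, 8, 1] -> [21] and [8, 1]
    Split: [8, 1] -> [8] and [1]
    Merge: [8] + [1] -> [1, 8]
  Merge: [21] + [1, 8] -> [1, 8, 21]
Merge: [9, 10, 29] + [1, 8, 21] -> [1, 8, 9, 10, 21, 29]

Final sorted array: [1, 8, 9, 10, 21, 29]

The merge sort proceeds by recursively splitting the array and merging sorted halves.
After all merges, the sorted array is [1, 8, 9, 10, 21, 29].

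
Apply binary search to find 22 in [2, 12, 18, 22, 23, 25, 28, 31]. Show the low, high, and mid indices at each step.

Binary search for 22 in [2, 12, 18, 22, 23, 25, 28, 31]:

lo=0, hi=7, mid=3, arr[mid]=22 -> Found target at index 3!

Binary search finds 22 at index 3 after 1 comparisons. The search repeatedly halves the search space by comparing with the middle element.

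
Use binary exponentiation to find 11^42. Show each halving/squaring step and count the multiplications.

Computing 11^42 by squaring (build up from 11^1; each line after the first costs one multiplication):

11^1 = 11
11^2 = (11^1)^2 = 11^2 = 121
11^4 = (11^2)^2 = 121^2 = 14641
11^5 = 11 * 11^4 = 11 * 14641 = 161051
11^10 = (11^5)^2 = 161051^2 = 25937424601
11^20 = (11^10)^2 = 25937424601^2 = 672749994932560009201
11^21 = 11 * 11^20 = 11 * 672749994932560009201 = 7400249944258160101211
11^42 = (11^21)^2 = 7400249944258160101211^2 = 54763699237492901685126120802225273763666521

Result: 54763699237492901685126120802225273763666521
Multiplications needed: 7 (7 lines after 11^1)

11^42 = 54763699237492901685126120802225273763666521. Using exponentiation by squaring, this requires 7 multiplications. The key idea: if the exponent is even, square the half-power; if odd, multiply by the base once.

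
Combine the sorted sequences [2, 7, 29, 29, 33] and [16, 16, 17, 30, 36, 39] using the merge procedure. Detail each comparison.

Merging process:

Compare 2 vs 16: take 2 from left. Merged: [2]
Compare 7 vs 16: take 7 from left. Merged: [2, 7]
Compare 29 vs 16: take 16 from right. Merged: [2, 7, 16]
Compare 29 vs 16: take 16 from right. Merged: [2, 7, 16, 16]
Compare 29 vs 17: take 17 from right. Merged: [2, 7, 16, 16, 17]
Compare 29 vs 30: take 29 from left. Merged: [2, 7, 16, 16, 17, 29]
Compare 29 vs 30: take 29 from left. Merged: [2, 7, 16, 16, 17, 29, 29]
Compare 33 vs 30: take 30 from right. Merged: [2, 7, 16, 16, 17, 29, 29, 30]
Compare 33 vs 36: take 33 from left. Merged: [2, 7, 16, 16, 17, 29, 29, 30, 33]
Append remaining from right: [36, 39]. Merged: [2, 7, 16, 16, 17, 29, 29, 30, 33, 36, 39]

Final merged array: [2, 7, 16, 16, 17, 29, 29, 30, 33, 36, 39]
Total comparisons: 9

The merged array is [2, 7, 16, 16, 17, 29, 29, 30, 33, 36, 39], requiring 9 comparisons. The merge step runs in O(n) time where n is the total number of elements.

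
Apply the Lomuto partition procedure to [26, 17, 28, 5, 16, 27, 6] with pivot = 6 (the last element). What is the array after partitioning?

Lomuto partition with pivot = 6:

Initial array: [26, 17, 28, 5, 16, 27, 6]

arr[0]=26 > 6: no swap
arr[1]=17 > 6: no swap
arr[2]=28 > 6: no swap
arr[3]=5 <= 6: swap with position 0, array becomes [5, 17, 28, 26, 16, 27, 6]
arr[4]=16 > 6: no swap
arr[5]=27 > 6: no swap

Place pivot at position 1: [5, 6, 28, 26, 16, 27, 17]
Pivot position: 1

After partitioning with pivot 6, the array becomes [5, 6, 28, 26, 16, 27, 17]. The pivot is placed at index 1. All elements to the left of the pivot are <= 6, and all elements to the right are > 6.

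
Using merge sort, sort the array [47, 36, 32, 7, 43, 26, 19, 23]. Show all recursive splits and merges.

Merge sort trace:

Split: [47, 36, 32, 7, 43, 26, 19, 23] -> [47, 36, 32, 7] and [43, 26, 19, 23]
  Split: [47, 36, 32, 7] -> [47, 36] and [32, 7]
    Split: [47, 36] -> [47] and [36]
    Merge: [47] + [36] -> [36, 47]
    Split: [32, 7] -> [32] and [7]
    Merge: [32] + [7] -> [7, 32]
  Merge: [36, 47] + [7, 32] -> [7, 32, 36, 47]
  Split: [43, 26, 19, 23] -> [43, 26] and [19, 23]
    Split: [43, 26] -> [43] and [26]
    Merge: [43] + [26] -> [26, 43]
    Split: [19, 23] -> [19] and [23]
    Merge: [19] + [23] -> [19, 23]
  Merge: [26, 43] + [19, 23] -> [19, 23, 26, 43]
Merge: [7, 32, 36, 47] + [19, 23, 26, 43] -> [7, 19, 23, 26, 32, 36, 43, 47]

Final sorted array: [7, 19, 23, 26, 32, 36, 43, 47]

The merge sort proceeds by recursively splitting the array and merging sorted halves.
After all merges, the sorted array is [7, 19, 23, 26, 32, 36, 43, 47].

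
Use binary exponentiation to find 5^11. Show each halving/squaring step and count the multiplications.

Computing 5^11 by squaring (build up from 5^1; each line after the first costs one multiplication):

5^1 = 5
5^2 = (5^1)^2 = 5^2 = 25
5^4 = (5^2)^2 = 25^2 = 625
5^5 = 5 * 5^4 = 5 * 625 = 3125
5^10 = (5^5)^2 = 3125^2 = 9765625
5^11 = 5 * 5^10 = 5 * 9765625 = 48828125

Result: 48828125
Multiplications needed: 5 (5 lines after 5^1)

5^11 = 48828125. Using exponentiation by squaring, this requires 5 multiplications. The key idea: if the exponent is even, square the half-power; if odd, multiply by the base once.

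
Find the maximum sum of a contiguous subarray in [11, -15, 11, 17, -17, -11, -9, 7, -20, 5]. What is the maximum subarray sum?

Using Kadane's algorithm on [11, -15, 11, 17, -17, -11, -9, 7, -20, 5]:

Scanning through the array:
Position 1 (value -15): max_ending_here = -4, max_so_far = 11
Position 2 (value 11): max_ending_here = 11, max_so_far = 11
Position 3 (value 17): max_ending_here = 28, max_so_far = 28
Position 4 (value -17): max_ending_here = 11, max_so_far = 28
Position 5 (value -11): max_ending_here = 0, max_so_far = 28
Position 6 (value -9): max_ending_here = -9, max_so_far = 28
Position 7 (value 7): max_ending_here = 7, max_so_far = 28
Position 8 (value -20): max_ending_here = -13, max_so_far = 28
Position 9 (value 5): max_ending_here = 5, max_so_far = 28

Maximum subarray: [11, 17]
Maximum sum: 28

The maximum subarray is [11, 17] with sum 28. This subarray runs from index 2 to index 3.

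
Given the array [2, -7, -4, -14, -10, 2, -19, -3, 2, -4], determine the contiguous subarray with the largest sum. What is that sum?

Using Kadane's algorithm on [2, -7, -4, -14, -10, 2, -19, -3, 2, -4]:

Scanning through the array:
Position 1 (value -7): max_ending_here = -5, max_so_far = 2
Position 2 (value -4): max_ending_here = -4, max_so_far = 2
Position 3 (value -14): max_ending_here = -14, max_so_far = 2
Position 4 (value -10): max_ending_here = -10, max_so_far = 2
Position 5 (value 2): max_ending_here = 2, max_so_far = 2
Position 6 (value -19): max_ending_here = -17, max_so_far = 2
Position 7 (value -3): max_ending_here = -3, max_so_far = 2
Position 8 (value 2): max_ending_here = 2, max_so_far = 2
Position 9 (value -4): max_ending_here = -2, max_so_far = 2

Maximum subarray: [2]
Maximum sum: 2

The maximum subarray is [2] with sum 2. This subarray runs from index 0 to index 0.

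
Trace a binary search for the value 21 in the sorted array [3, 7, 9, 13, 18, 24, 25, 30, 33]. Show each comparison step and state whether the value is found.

Binary search for 21 in [3, 7, 9, 13, 18, 24, 25, 30, 33]:

lo=0, hi=8, mid=4, arr[mid]=18 -> 18 < 21, search right half
lo=5, hi=8, mid=6, arr[mid]=25 -> 25 > 21, search left half
lo=5, hi=5, mid=5, arr[mid]=24 -> 24 > 21, search left half
lo=5 > hi=4, target 21 not found

Binary search determines that 21 is not in the array after 3 comparisons. The search space was exhausted without finding the target.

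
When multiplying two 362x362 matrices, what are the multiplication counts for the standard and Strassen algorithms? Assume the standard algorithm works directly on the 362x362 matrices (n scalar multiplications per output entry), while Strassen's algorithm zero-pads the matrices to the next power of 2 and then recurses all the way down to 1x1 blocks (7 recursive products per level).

Matrix multiplication for 362x362 matrices:

Strassen's algorithm requires power-of-2 dimensions. Pad 362x362 to 512x512 (next power of 2).

Standard algorithm: 362^3 = 47437928 multiplications
Strassen's algorithm: 7^(log2(512)) = 7^9 = 40353607 multiplications
Savings: 47437928 - 40353607 = 7084321 multiplications

Standard: 47437928 multiplications (362^3). Strassen: 40353607 multiplications (7^9, after padding to 512x512). Strassen reduces 8 recursive multiplications to 7 at each level.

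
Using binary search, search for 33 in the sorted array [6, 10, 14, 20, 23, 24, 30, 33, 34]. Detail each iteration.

Binary search for 33 in [6, 10, 14, 20, 23, 24, 30, 33, 34]:

lo=0, hi=8, mid=4, arr[mid]=23 -> 23 < 33, search right half
lo=5, hi=8, mid=6, arr[mid]=30 -> 30 < 33, search right half
lo=7, hi=8, mid=7, arr[mid]=33 -> Found target at index 7!

Binary search finds 33 at index 7 after 3 comparisons. The search repeatedly halves the search space by comparing with the middle element.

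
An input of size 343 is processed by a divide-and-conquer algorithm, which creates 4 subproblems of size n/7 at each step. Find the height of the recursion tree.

For divide and conquer with division factor 7:

Problem sizes at each level:
Level 0: 343
Level 1: 49
Level 2: 7
Level 3: 1

The root is level 0 and the size-1 base case is level 3 (the tree spans levels 0 through 3, i.e. 4 levels counting the root), so the depth is the number of divisions: log_7(343) = 3

The recursion tree depth is log_7(343) = 3. At each level, the problem size is divided by 7, so it takes 3 divisions to reduce to a base case of size 1. The algorithm makes 4 recursive calls at each level.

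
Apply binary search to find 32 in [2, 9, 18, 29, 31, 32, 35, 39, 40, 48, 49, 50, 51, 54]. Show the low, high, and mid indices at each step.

Binary search for 32 in [2, 9, 18, 29, 31, 32, 35, 39, 40, 48, 49, 50, 51, 54]:

lo=0, hi=13, mid=6, arr[mid]=35 -> 35 > 32, search left half
lo=0, hi=5, mid=2, arr[mid]=18 -> 18 < 32, search right half
lo=3, hi=5, mid=4, arr[mid]=31 -> 31 < 32, search right half
lo=5, hi=5, mid=5, arr[mid]=32 -> Found target at index 5!

Binary search finds 32 at index 5 after 4 comparisons. The search repeatedly halves the search space by comparing with the middle element.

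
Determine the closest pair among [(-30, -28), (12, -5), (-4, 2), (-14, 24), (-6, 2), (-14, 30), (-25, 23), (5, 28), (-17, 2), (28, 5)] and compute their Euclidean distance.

Computing all pairwise distances among 10 points:

d((-30, -28), (12, -5)) = 47.8853
d((-30, -28), (-4, 2)) = 39.6989
d((-30, -28), (-14, 24)) = 54.4059
d((-30, -28), (-6, 2)) = 38.4187
d((-30, -28), (-14, 30)) = 60.1664
d((-30, -28), (-25, 23)) = 51.2445
d((-30, -28), (5, 28)) = 66.0379
d((-30, -28), (-17, 2)) = 32.6956
d((-30, -28), (28, 5)) = 66.7308
d((12, -5), (-4, 2)) = 17.4642
d((12, -5), (-14, 24)) = 38.9487
d((12, -5), (-6, 2)) = 19.3132
d((12, -5), (-14, 30)) = 43.6005
d((12, -5), (-25, 23)) = 46.4004
d((12, -5), (5, 28)) = 33.7343
d((12, -5), (-17, 2)) = 29.8329
d((12, -5), (28, 5)) = 18.868
d((-4, 2), (-14, 24)) = 24.1661
d((-4, 2), (-6, 2)) = 2.0 <-- minimum
d((-4, 2), (-14, 30)) = 29.7321
d((-4, 2), (-25, 23)) = 29.6985
d((-4, 2), (5, 28)) = 27.5136
d((-4, 2), (-17, 2)) = 13.0
d((-4, 2), (28, 5)) = 32.1403
d((-14, 24), (-6, 2)) = 23.4094
d((-14, 24), (-14, 30)) = 6.0
d((-14, 24), (-25, 23)) = 11.0454
d((-14, 24), (5, 28)) = 19.4165
d((-14, 24), (-17, 2)) = 22.2036
d((-14, 24), (28, 5)) = 46.0977
d((-6, 2), (-14, 30)) = 29.1204
d((-6, 2), (-25, 23)) = 28.3196
d((-6, 2), (5, 28)) = 28.2312
d((-6, 2), (-17, 2)) = 11.0
d((-6, 2), (28, 5)) = 34.1321
d((-14, 30), (-25, 23)) = 13.0384
d((-14, 30), (5, 28)) = 19.105
d((-14, 30), (-17, 2)) = 28.1603
d((-14, 30), (28, 5)) = 48.8774
d((-25, 23), (5, 28)) = 30.4138
d((-25, 23), (-17, 2)) = 22.4722
d((-25, 23), (28, 5)) = 55.9732
d((5, 28), (-17, 2)) = 34.0588
d((5, 28), (28, 5)) = 32.5269
d((-17, 2), (28, 5)) = 45.0999

Closest pair: (-4, 2) and (-6, 2) with distance 2.0

The closest pair is (-4, 2) and (-6, 2) with Euclidean distance 2.0. For 10 points, brute-force pairwise comparison is shown above. For large n, the divide-and-conquer algorithm (sort by x, recurse on halves, check the dividing strip) achieves O(n log n).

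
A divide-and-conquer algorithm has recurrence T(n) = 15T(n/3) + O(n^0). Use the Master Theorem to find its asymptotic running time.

Master Theorem for T(n) = 15T(n/3) + O(n^0):

a = 15, b = 3, c = 0
log_b(a) = log_3(15) = 2.4650

Case 1: c = 0 < log_3(15) = 2.4650
T(n) = O(n^(log_3 15))

For T(n) = 15T(n/3) + O(n^0): log_3(15) = 2.4650. This is Case 1 of the Master Theorem (c < log_b(a), work dominated by leaves), giving O(n^(log_3 15)).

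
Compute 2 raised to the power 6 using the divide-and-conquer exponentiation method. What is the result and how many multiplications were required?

Computing 2^6 by squaring (build up from 2^1; each line after the first costs one multiplication):

2^1 = 2
2^2 = (2^1)^2 = 2^2 = 4
2^3 = 2 * 2^2 = 2 * 4 = 8
2^6 = (2^3)^2 = 8^2 = 64

Result: 64
Multiplications needed: 3 (3 lines after 2^1)

2^6 = 64. Using exponentiation by squaring, this requires 3 multiplications. The key idea: if the exponent is even, square the half-power; if odd, multiply by the base once.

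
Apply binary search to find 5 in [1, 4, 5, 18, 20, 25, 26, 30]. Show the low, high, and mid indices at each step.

Binary search for 5 in [1, 4, 5, 18, 20, 25, 26, 30]:

lo=0, hi=7, mid=3, arr[mid]=18 -> 18 > 5, search left half
lo=0, hi=2, mid=1, arr[mid]=4 -> 4 < 5, search right half
lo=2, hi=2, mid=2, arr[mid]=5 -> Found target at index 2!

Binary search finds 5 at index 2 after 3 comparisons. The search repeatedly halves the search space by comparing with the middle element.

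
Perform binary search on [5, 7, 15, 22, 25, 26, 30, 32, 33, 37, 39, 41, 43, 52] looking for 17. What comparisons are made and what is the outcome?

Binary search for 17 in [5, 7, 15, 22, 25, 26, 30, 32, 33, 37, 39, 41, 43, 52]:

lo=0, hi=13, mid=6, arr[mid]=30 -> 30 > 17, search left half
lo=0, hi=5, mid=2, arr[mid]=15 -> 15 < 17, search right half
lo=3, hi=5, mid=4, arr[mid]=25 -> 25 > 17, search left half
lo=3, hi=3, mid=3, arr[mid]=22 -> 22 > 17, search left half
lo=3 > hi=2, target 17 not found

Binary search determines that 17 is not in the array after 4 comparisons. The search space was exhausted without finding the target.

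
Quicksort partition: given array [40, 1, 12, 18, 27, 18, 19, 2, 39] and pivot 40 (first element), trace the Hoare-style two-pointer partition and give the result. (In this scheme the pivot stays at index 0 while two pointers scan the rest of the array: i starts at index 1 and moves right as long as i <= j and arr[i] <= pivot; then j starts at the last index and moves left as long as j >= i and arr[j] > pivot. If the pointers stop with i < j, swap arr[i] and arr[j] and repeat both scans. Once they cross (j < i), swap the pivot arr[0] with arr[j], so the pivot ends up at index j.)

Hoare-style two-pointer partition with pivot = 40:

Initial array: [40, 1, 12, 18, 27, 18, 19, 2, 39]

Pointers start at i = 1, j = 8.
i ends at 9, j ends at 8: the pointers have crossed (j < i), so scanning stops.

Swap pivot arr[0] with arr[8] to place pivot at position 8: [39, 1, 12, 18, 27, 18, 19, 2, 40]
Pivot position: 8

After partitioning with pivot 40, the array becomes [39, 1, 12, 18, 27, 18, 19, 2, 40]. The pivot is placed at index 8. All elements to the left of the pivot are <= 40, and all elements to the right are > 40.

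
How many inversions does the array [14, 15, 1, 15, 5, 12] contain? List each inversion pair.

Finding inversions in [14, 15, 1, 15, 5, 12]:

(0, 2): arr[0]=14 > arr[2]=1
(0, 4): arr[0]=14 > arr[4]=5
(0, 5): arr[0]=14 > arr[5]=12
(1, 2): arr[1]=15 > arr[2]=1
(1, 4): arr[1]=15 > arr[4]=5
(1, 5): arr[1]=15 > arr[5]=12
(3, 4): arr[3]=15 > arr[4]=5
(3, 5): arr[3]=15 > arr[5]=12

Total inversions: 8

The array has 8 inversion(s): (0,2), (0,4), (0,5), (1,2), (1,4), (1,5), (3,4), (3,5). Each pair (i,j) satisfies i < j and arr[i] > arr[j].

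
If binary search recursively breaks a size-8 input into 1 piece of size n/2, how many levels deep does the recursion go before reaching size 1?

For divide and conquer with division factor 2:

Problem sizes at each level:
Level 0: 8
Level 1: 4
Level 2: 2
Level 3: 1

The root is level 0 and the size-1 base case is level 3 (the tree spans levels 0 through 3, i.e. 4 levels counting the root), so the depth is the number of divisions: log_2(8) = 3

The recursion tree depth is log_2(8) = 3. At each level, the problem size is divided by 2, so it takes 3 divisions to reduce to a base case of size 1. The algorithm makes 1 recursive call at each level.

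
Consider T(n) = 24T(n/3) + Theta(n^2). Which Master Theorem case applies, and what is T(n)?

Master Theorem for T(n) = 24T(n/3) + O(n^2):

a = 24, b = 3, c = 2
log_b(a) = log_3(24) = 2.8928

Case 1: c = 2 < log_3(24) = 2.8928
T(n) = O(n^(log_3 24))

For T(n) = 24T(n/3) + O(n^2): log_3(24) = 2.8928. This is Case 1 of the Master Theorem (c < log_b(a), work dominated by leaves), giving O(n^(log_3 24)).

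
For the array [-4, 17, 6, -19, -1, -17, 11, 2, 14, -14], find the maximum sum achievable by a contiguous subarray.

Using Kadane's algorithm on [-4, 17, 6, -19, -1, -17, 11, 2, 14, -14]:

Scanning through the array:
Position 1 (value 17): max_ending_here = 17, max_so_far = 17
Position 2 (value 6): max_ending_here = 23, max_so_far = 23
Position 3 (value -19): max_ending_here = 4, max_so_far = 23
Position 4 (value -1): max_ending_here = 3, max_so_far = 23
Position 5 (value -17): max_ending_here = -14, max_so_far = 23
Position 6 (value 11): max_ending_here = 11, max_so_far = 23
Position 7 (value 2): max_ending_here = 13, max_so_far = 23
Position 8 (value 14): max_ending_here = 27, max_so_far = 27
Position 9 (value -14): max_ending_here = 13, max_so_far = 27

Maximum subarray: [11, 2, 14]
Maximum sum: 27

The maximum subarray is [11, 2, 14] with sum 27. This subarray runs from index 6 to index 8.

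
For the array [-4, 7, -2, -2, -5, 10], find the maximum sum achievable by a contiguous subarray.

Using Kadane's algorithm on [-4, 7, -2, -2, -5, 10]:

Scanning through the array:
Position 1 (value 7): max_ending_here = 7, max_so_far = 7
Position 2 (value -2): max_ending_here = 5, max_so_far = 7
Position 3 (value -2): max_ending_here = 3, max_so_far = 7
Position 4 (value -5): max_ending_here = -2, max_so_far = 7
Position 5 (value 10): max_ending_here = 10, max_so_far = 10

Maximum subarray: [10]
Maximum sum: 10

The maximum subarray is [10] with sum 10. This subarray runs from index 5 to index 5.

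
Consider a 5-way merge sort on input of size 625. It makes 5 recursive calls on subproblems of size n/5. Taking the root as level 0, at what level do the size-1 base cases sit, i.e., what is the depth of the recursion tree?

For divide and conquer with division factor 5:

Problem sizes at each level:
Level 0: 625
Level 1: 125
Level 2: 25
Level 3: 5
Level 4: 1

The root is level 0 and the size-1 base case is level 4 (the tree spans levels 0 through 4, i.e. 5 levels counting the root), so the depth is the number of divisions: log_5(625) = 4

The recursion tree depth is log_5(625) = 4. At each level, the problem size is divided by 5, so it takes 4 divisions to reduce to a base case of size 1. The algorithm makes 5 recursive calls at each level.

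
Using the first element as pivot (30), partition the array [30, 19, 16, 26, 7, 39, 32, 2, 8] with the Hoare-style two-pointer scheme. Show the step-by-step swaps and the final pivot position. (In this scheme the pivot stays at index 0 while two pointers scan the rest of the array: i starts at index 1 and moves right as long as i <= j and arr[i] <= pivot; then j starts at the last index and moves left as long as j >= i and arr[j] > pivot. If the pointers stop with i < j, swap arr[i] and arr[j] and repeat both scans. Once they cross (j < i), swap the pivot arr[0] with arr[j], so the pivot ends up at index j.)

Hoare-style two-pointer partition with pivot = 30:

Initial array: [30, 19, 16, 26, 7, 39, 32, 2, 8]

Pointers start at i = 1, j = 8.
i stops at index 5 (arr[5]=39 > 30), j stops at index 8 (arr[8]=8 <= 30): swap arr[5] and arr[8], array becomes [30, 19, 16, 26, 7, 8, 32, 2, 39]
i stops at index 6 (arr[6]=32 > 30), j stops at index 7 (arr[7]=2 <= 30): swap arr[6] and arr[7], array becomes [30, 19, 16, 26, 7, 8, 2, 32, 39]
i ends at 7, j ends at 6: the pointers have crossed (j < i), so scanning stops.

Swap pivot arr[0] with arr[6] to place pivot at position 6: [2, 19, 16, 26, 7, 8, 30, 32, 39]
Pivot position: 6

After partitioning with pivot 30, the array becomes [2, 19, 16, 26, 7, 8, 30, 32, 39]. The pivot is placed at index 6. All elements to the left of the pivot are <= 30, and all elements to the right are > 30.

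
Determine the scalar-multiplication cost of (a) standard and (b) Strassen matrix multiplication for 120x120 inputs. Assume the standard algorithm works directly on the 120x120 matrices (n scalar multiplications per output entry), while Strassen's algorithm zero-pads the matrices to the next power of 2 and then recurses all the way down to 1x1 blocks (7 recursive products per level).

Matrix multiplication for 120x120 matrices:

Strassen's algorithm requires power-of-2 dimensions. Pad 120x120 to 128x128 (next power of 2).

Standard algorithm: 120^3 = 1728000 multiplications
Strassen's algorithm: 7^(log2(128)) = 7^7 = 823543 multiplications
Savings: 1728000 - 823543 = 904457 multiplications

Standard: 1728000 multiplications (120^3). Strassen: 823543 multiplications (7^7, after padding to 128x128). Strassen reduces 8 recursive multiplications to 7 at each level.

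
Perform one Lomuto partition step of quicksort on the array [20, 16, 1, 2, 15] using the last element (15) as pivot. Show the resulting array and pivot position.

Lomuto partition with pivot = 15:

Initial array: [20, 16, 1, 2, 15]

arr[0]=20 > 15: no swap
arr[1]=16 > 15: no swap
arr[2]=1 <= 15: swap with position 0, array becomes [1, 16, 20, 2, 15]
arr[3]=2 <= 15: swap with position 1, array becomes [1, 2, 20, 16, 15]

Place pivot at position 2: [1, 2, 15, 16, 20]
Pivot position: 2

After partitioning with pivot 15, the array becomes [1, 2, 15, 16, 20]. The pivot is placed at index 2. All elements to the left of the pivot are <= 15, and all elements to the right are > 15.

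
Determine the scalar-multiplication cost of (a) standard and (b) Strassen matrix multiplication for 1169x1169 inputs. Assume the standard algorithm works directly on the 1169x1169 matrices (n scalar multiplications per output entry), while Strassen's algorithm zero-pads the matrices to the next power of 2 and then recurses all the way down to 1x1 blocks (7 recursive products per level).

Matrix multiplication for 1169x1169 matrices:

Strassen's algorithm requires power-of-2 dimensions. Pad 1169x1169 to 2048x2048 (next power of 2).

Standard algorithm: 1169^3 = 1597509809 multiplications
Strassen's algorithm: 7^(log2(2048)) = 7^11 = 1977326743 multiplications
Difference: 1597509809 - 1977326743 = -379816934 (Strassen uses MORE here due to padding overhead — for small or just-over-power-of-2 n, padding can outweigh the per-level savings)

Standard: 1597509809 multiplications (1169^3). Strassen: 1977326743 multiplications (7^11, after padding to 2048x2048). Strassen reduces 8 recursive multiplications to 7 at each level.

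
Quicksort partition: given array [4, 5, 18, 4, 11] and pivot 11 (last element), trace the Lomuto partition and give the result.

Lomuto partition with pivot = 11:

Initial array: [4, 5, 18, 4, 11]

arr[0]=4 <= 11: swap with position 0, array becomes [4, 5, 18, 4, 11]
arr[1]=5 <= 11: swap with position 1, array becomes [4, 5, 18, 4, 11]
arr[2]=18 > 11: no swap
arr[3]=4 <= 11: swap with position 2, array becomes [4, 5, 4, 18, 11]

Place pivot at position 3: [4, 5, 4, 11, 18]
Pivot position: 3

After partitioning with pivot 11, the array becomes [4, 5, 4, 11, 18]. The pivot is placed at index 3. All elements to the left of the pivot are <= 11, and all elements to the right are > 11.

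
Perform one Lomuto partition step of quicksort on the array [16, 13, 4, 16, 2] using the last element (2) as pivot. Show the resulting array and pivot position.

Lomuto partition with pivot = 2:

Initial array: [16, 13, 4, 16, 2]

arr[0]=16 > 2: no swap
arr[1]=13 > 2: no swap
arr[2]=4 > 2: no swap
arr[3]=16 > 2: no swap

Place pivot at position 0: [2, 13, 4, 16, 16]
Pivot position: 0

After partitioning with pivot 2, the array becomes [2, 13, 4, 16, 16]. The pivot is placed at index 0. All elements to the left of the pivot are <= 2, and all elements to the right are > 2.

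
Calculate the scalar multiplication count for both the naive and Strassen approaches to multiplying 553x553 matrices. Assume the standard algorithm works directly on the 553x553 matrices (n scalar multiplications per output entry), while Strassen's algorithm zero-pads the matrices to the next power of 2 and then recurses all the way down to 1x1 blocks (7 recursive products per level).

Matrix multiplication for 553x553 matrices:

Strassen's algorithm requires power-of-2 dimensions. Pad 553x553 to 1024x1024 (next power of 2).

Standard algorithm: 553^3 = 169112377 multiplications
Strassen's algorithm: 7^(log2(1024)) = 7^10 = 282475249 multiplications
Difference: 169112377 - 282475249 = -113362872 (Strassen uses MORE here due to padding overhead — for small or just-over-power-of-2 n, padding can outweigh the per-level savings)

Standard: 169112377 multiplications (553^3). Strassen: 282475249 multiplications (7^10, after padding to 1024x1024). Strassen reduces 8 recursive multiplications to 7 at each level.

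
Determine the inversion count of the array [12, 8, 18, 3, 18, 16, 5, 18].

Finding inversions in [12, 8, 18, 3, 18, 16, 5, 18]:

(0, 1): arr[0]=12 > arr[1]=8
(0, 3): arr[0]=12 > arr[3]=3
(0, 6): arr[0]=12 > arr[6]=5
(1, 3): arr[1]=8 > arr[3]=3
(1, 6): arr[1]=8 > arr[6]=5
(2, 3): arr[2]=18 > arr[3]=3
(2, 5): arr[2]=18 > arr[5]=16
(2, 6): arr[2]=18 > arr[6]=5
(4, 5): arr[4]=18 > arr[5]=16
(4, 6): arr[4]=18 > arr[6]=5
(5, 6): arr[5]=16 > arr[6]=5

Total inversions: 11

The array has 11 inversion(s): (0,1), (0,3), (0,6), (1,3), (1,6), (2,3), (2,5), (2,6), (4,5), (4,6), (5,6). Each pair (i,j) satisfies i < j and arr[i] > arr[j].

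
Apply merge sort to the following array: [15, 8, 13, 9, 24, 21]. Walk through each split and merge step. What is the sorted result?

Merge sort trace:

Split: [15, 8, 13, 9, 24, 21] -> [15, 8, 13] and [9, 24, 21]
  Split: [15, 8, 13] -> [15] and [8, 13]
    Split: [8, 13] -> [8] and [13]
    Merge: [8] + [13] -> [8, 13]
  Merge: [15] + [8, 13] -> [8, 13, 15]
  Split: [9, 24, 21] -> [9] and [24, 21]
    Split: [24, 21] -> [24] and [21]
    Merge: [24] + [21] -> [21, 24]
  Merge: [9] + [21, 24] -> [9, 21, 24]
Merge: [8, 13, 15] + [9, 21, 24] -> [8, 9, 13, 15, 21, 24]

Final sorted array: [8, 9, 13, 15, 21, 24]

The merge sort proceeds by recursively splitting the array and merging sorted halves.
After all merges, the sorted array is [8, 9, 13, 15, 21, 24].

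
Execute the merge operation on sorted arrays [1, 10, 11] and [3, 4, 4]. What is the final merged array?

Merging process:

Compare 1 vs 3: take 1 from left. Merged: [1]
Compare 10 vs 3: take 3 from right. Merged: [1, 3]
Compare 10 vs 4: take 4 from right. Merged: [1, 3, 4]
Compare 10 vs 4: take 4 from right. Merged: [1, 3, 4, 4]
Append remaining from left: [10, 11]. Merged: [1, 3, 4, 4, 10, 11]

Final merged array: [1, 3, 4, 4, 10, 11]
Total comparisons: 4

The merged array is [1, 3, 4, 4, 10, 11], requiring 4 comparisons. The merge step runs in O(n) time where n is the total number of elements.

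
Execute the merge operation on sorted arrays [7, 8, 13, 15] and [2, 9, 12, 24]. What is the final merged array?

Merging process:

Compare 7 vs 2: take 2 from right. Merged: [2]
Compare 7 vs 9: take 7 from left. Merged: [2, 7]
Compare 8 vs 9: take 8 from left. Merged: [2, 7, 8]
Compare 13 vs 9: take 9 from right. Merged: [2, 7, 8, 9]
Compare 13 vs 12: take 12 from right. Merged: [2, 7, 8, 9, 12]
Compare 13 vs 24: take 13 from left. Merged: [2, 7, 8, 9, 12, 13]
Compare 15 vs 24: take 15 from left. Merged: [2, 7, 8, 9, 12, 13, 15]
Append remaining from right: [24]. Merged: [2, 7, 8, 9, 12, 13, 15, 24]

Final merged array: [2, 7, 8, 9, 12, 13, 15, 24]
Total comparisons: 7

The merged array is [2, 7, 8, 9, 12, 13, 15, 24], requiring 7 comparisons. The merge step runs in O(n) time where n is the total number of elements.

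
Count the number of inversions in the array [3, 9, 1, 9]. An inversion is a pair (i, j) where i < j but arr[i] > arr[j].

Finding inversions in [3, 9, 1, 9]:

(0, 2): arr[0]=3 > arr[2]=1
(1, 2): arr[1]=9 > arr[2]=1

Total inversions: 2

The array has 2 inversion(s): (0,2), (1,2). Each pair (i,j) satisfies i < j and arr[i] > arr[j].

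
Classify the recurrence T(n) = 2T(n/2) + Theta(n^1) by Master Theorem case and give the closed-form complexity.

Master Theorem for T(n) = 2T(n/2) + O(n^1):

a = 2, b = 2, c = 1
log_b(a) = log_2(2) = 1.0000

Case 2: c = 1 = log_2(2) = 1.0000
T(n) = O(n^1 log n) = O(n log n)

For T(n) = 2T(n/2) + O(n^1): log_2(2) = 1.0000. This is Case 2 of the Master Theorem (c = log_b(a), equal work at all levels), giving O(n log n).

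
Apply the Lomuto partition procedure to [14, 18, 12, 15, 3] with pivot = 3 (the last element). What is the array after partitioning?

Lomuto partition with pivot = 3:

Initial array: [14, 18, 12, 15, 3]

arr[0]=14 > 3: no swap
arr[1]=18 > 3: no swap
arr[2]=12 > 3: no swap
arr[3]=15 > 3: no swap

Place pivot at position 0: [3, 18, 12, 15, 14]
Pivot position: 0

After partitioning with pivot 3, the array becomes [3, 18, 12, 15, 14]. The pivot is placed at index 0. All elements to the left of the pivot are <= 3, and all elements to the right are > 3.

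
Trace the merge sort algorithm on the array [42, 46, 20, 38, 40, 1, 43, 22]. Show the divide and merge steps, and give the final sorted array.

Merge sort trace:

Split: [42, 46, 20, 38, 40, 1, 43, 22] -> [42, 46, 20, 38] and [40, 1, 43, 22]
  Split: [42, 46, 20, 38] -> [42, 46] and [20, 38]
    Split: [42, 46] -> [42] and [46]
    Merge: [42] + [46] -> [42, 46]
    Split: [20, 38] -> [20] and [38]
    Merge: [20] + [38] -> [20, 38]
  Merge: [42, 46] + [20, 38] -> [20, 38, 42, 46]
  Split: [40, 1, 43, 22] -> [40, 1] and [43, 22]
    Split: [40, 1] -> [40] and [1]
    Merge: [40] + [1] -> [1, 40]
    Split: [43, 22] -> [43] and [22]
    Merge: [43] + [22] -> [22, 43]
  Merge: [1, 40] + [22, 43] -> [1, 22, 40, 43]
Merge: [20, 38, 42, 46] + [1, 22, 40, 43] -> [1, 20, 22, 38, 40, 42, 43, 46]

Final sorted array: [1, 20, 22, 38, 40, 42, 43, 46]

The merge sort proceeds by recursively splitting the array and merging sorted halves.
After all merges, the sorted array is [1, 20, 22, 38, 40, 42, 43, 46].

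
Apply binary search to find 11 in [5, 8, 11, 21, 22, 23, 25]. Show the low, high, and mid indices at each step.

Binary search for 11 in [5, 8, 11, 21, 22, 23, 25]:

lo=0, hi=6, mid=3, arr[mid]=21 -> 21 > 11, search left half
lo=0, hi=2, mid=1, arr[mid]=8 -> 8 < 11, search right half
lo=2, hi=2, mid=2, arr[mid]=11 -> Found target at index 2!

Binary search finds 11 at index 2 after 3 comparisons. The search repeatedly halves the search space by comparing with the middle element.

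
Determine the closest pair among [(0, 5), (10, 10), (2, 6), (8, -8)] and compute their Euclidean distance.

Computing all pairwise distances among 4 points:

d((0, 5), (10, 10)) = 11.1803
d((0, 5), (2, 6)) = 2.2361 <-- minimum
d((0, 5), (8, -8)) = 15.2643
d((10, 10), (2, 6)) = 8.9443
d((10, 10), (8, -8)) = 18.1108
d((2, 6), (8, -8)) = 15.2315

Closest pair: (0, 5) and (2, 6) with distance 2.2361

The closest pair is (0, 5) and (2, 6) with Euclidean distance 2.2361. For 4 points, brute-force pairwise comparison is shown above. For large n, the divide-and-conquer algorithm (sort by x, recurse on halves, check the dividing strip) achieves O(n log n).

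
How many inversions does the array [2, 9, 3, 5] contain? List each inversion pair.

Finding inversions in [2, 9, 3, 5]:

(1, 2): arr[1]=9 > arr[2]=3
(1, 3): arr[1]=9 > arr[3]=5

Total inversions: 2

The array has 2 inversion(s): (1,2), (1,3). Each pair (i,j) satisfies i < j and arr[i] > arr[j].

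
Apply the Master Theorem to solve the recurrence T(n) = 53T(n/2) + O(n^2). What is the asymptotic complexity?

Master Theorem for T(n) = 53T(n/2) + O(n^2):

a = 53, b = 2, c = 2
log_b(a) = log_2(53) = 5.7279

Case 1: c = 2 < log_2(53) = 5.7279
T(n) = O(n^(log_2 53))

For T(n) = 53T(n/2) + O(n^2): log_2(53) = 5.7279. This is Case 1 of the Master Theorem (c < log_b(a), work dominated by leaves), giving O(n^(log_2 53)).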